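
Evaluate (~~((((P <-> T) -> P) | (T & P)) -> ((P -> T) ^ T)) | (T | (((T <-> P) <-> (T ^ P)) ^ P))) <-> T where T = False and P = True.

False

P <-> T = True <-> False = False
(P <-> T) -> P = False -> True = True
T & P = False & True = False
((P <-> T) -> P) | (T & P) = True | False = True
P -> T = True -> False = False
(P -> T) ^ T = False ^ False = False
(((P <-> T) -> P) | (T & P)) -> ((P -> T) ^ T) = True -> False = False
~((((P <-> T) -> P) | (T & P)) -> ((P -> T) ^ T)) = ~False = True
~~((((P <-> T) -> P) | (T & P)) -> ((P -> T) ^ T)) = ~True = False
T <-> P = False <-> True = False
T ^ P = False ^ True = True
(T <-> P) <-> (T ^ P) = False <-> True = False
((T <-> P) <-> (T ^ P)) ^ P = False ^ True = True
T | (((T <-> P) <-> (T ^ P)) ^ P) = False | True = True
~~((((P <-> T) -> P) | (T & P)) -> ((P -> T) ^ T)) | (T | (((T <-> P) <-> (T ^ P)) ^ P)) = False | True = True
(~~((((P <-> T) -> P) | (T & P)) -> ((P -> T) ^ T)) | (T | (((T <-> P) <-> (T ^ P)) ^ P))) <-> T = True <-> False = False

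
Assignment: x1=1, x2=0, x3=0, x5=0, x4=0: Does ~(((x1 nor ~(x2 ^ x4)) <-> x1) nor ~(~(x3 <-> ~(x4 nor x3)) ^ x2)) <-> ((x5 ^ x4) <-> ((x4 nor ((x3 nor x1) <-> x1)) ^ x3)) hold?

x2 ^ x4 = 0 ^ 0 = 0
~(x2 ^ x4) = ~0 = 1
x1 nor ~(x2 ^ x4) = 1 nor 1 = 0
(x1 nor ~(x2 ^ x4)) <-> x1 = 0 <-> 1 = 0
x4 nor x3 = 0 nor 0 = 1
~(x4 nor x3) = ~1 = 0
x3 <-> ~(x4 nor x3) = 0 <-> 0 = 1
~(x3 <-> ~(x4 nor x3)) = ~1 = 0
~(x3 <-> ~(x4 nor x3)) ^ x2 = 0 ^ 0 = 0
~(~(x3 <-> ~(x4 nor x3)) ^ x2) = ~0 = 1
((x1 nor ~(x2 ^ x4)) <-> x1) nor ~(~(x3 <-> ~(x4 nor x3)) ^ x2) = 0 nor 1 = 0
~(((x1 nor ~(x2 ^ x4)) <-> x1) nor ~(~(x3 <-> ~(x4 nor x3)) ^ x2)) = ~0 = 1
x5 ^ x4 = 0 ^ 0 = 0
x3 nor x1 = 0 nor 1 = 0
(x3 nor x1) <-> x1 = 0 <-> 1 = 0
x4 nor ((x3 nor x1) <-> x1) = 0 nor 0 = 1
(x4 nor ((x3 nor x1) <-> x1)) ^ x3 = 1 ^ 0 = 1
(x5 ^ x4) <-> ((x4 nor ((x3 nor x1) <-> x1)) ^ x3) = 0 <-> 1 = 0
~(((x1 nor ~(x2 ^ x4)) <-> x1) nor ~(~(x3 <-> ~(x4 nor x3)) ^ x2)) <-> ((x5 ^ x4) <-> ((x4 nor ((x3 nor x1) <-> x1)) ^ x3)) = 1 <-> 0 = 0

0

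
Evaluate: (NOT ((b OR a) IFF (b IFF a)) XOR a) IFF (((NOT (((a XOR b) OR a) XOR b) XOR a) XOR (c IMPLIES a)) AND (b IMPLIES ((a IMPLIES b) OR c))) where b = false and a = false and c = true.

true

b OR a = false OR false = false
b IFF a = false IFF false = true
(b OR a) IFF (b IFF a) = false IFF true = false
NOT ((b OR a) IFF (b IFF a)) = NOT false = true
NOT ((b OR a) IFF (b IFF a)) XOR a = true XOR false = true
a XOR b = false XOR false = false
(a XOR b) OR a = false OR false = false
((a XOR b) OR a) XOR b = false XOR false = false
NOT (((a XOR b) OR a) XOR b) = NOT false = true
NOT (((a XOR b) OR a) XOR b) XOR a = true XOR false = true
c IMPLIES a = true IMPLIES false = false
(NOT (((a XOR b) OR a) XOR b) XOR a) XOR (c IMPLIES a) = true XOR false = true
a IMPLIES b = false IMPLIES false = true
(a IMPLIES b) OR c = true OR true = true
b IMPLIES ((a IMPLIES b) OR c) = false IMPLIES true = true
((NOT (((a XOR b) OR a) XOR b) XOR a) XOR (c IMPLIES a)) AND (b IMPLIES ((a IMPLIES b) OR c)) = true AND true = true
(NOT ((b OR a) IFF (b IFF a)) XOR a) IFF (((NOT (((a XOR b) OR a) XOR b) XOR a) XOR (c IMPLIES a)) AND (b IMPLIES ((a IMPLIES b) OR c))) = true IFF true = true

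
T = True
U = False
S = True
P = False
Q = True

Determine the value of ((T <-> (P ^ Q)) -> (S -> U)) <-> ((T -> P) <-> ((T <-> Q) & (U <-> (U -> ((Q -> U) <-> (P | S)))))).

False

Substituting T=True, U=False, S=True, P=False, Q=True:
P ^ Q = False ^ True = True
T <-> (P ^ Q) = True <-> True = True
S -> U = True -> False = False
(T <-> (P ^ Q)) -> (S -> U) = True -> False = False
T -> P = True -> False = False
T <-> Q = True <-> True = True
Q -> U = True -> False = False
P | S = False | True = True
(Q -> U) <-> (P | S) = False <-> True = False
U -> ((Q -> U) <-> (P | S)) = False -> False = True
U <-> (U -> ((Q -> U) <-> (P | S))) = False <-> True = False
(T <-> Q) & (U <-> (U -> ((Q -> U) <-> (P | S)))) = True & False = False
(T -> P) <-> ((T <-> Q) & (U <-> (U -> ((Q -> U) <-> (P | S))))) = False <-> False = True
((T <-> (P ^ Q)) -> (S -> U)) <-> ((T -> P) <-> ((T <-> Q) & (U <-> (U -> ((Q -> U) <-> (P | S)))))) = False <-> True = False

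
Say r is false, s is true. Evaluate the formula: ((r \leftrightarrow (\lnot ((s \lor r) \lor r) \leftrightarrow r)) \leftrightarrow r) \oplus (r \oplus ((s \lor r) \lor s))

s \lor r = T \lor F = T
(s \lor r) \lor r = T \lor F = T
\lnot ((s \lor r) \lor r) = \lnot T = F
\lnot ((s \lor r) \lor r) \leftrightarrow r = F \leftrightarrow F = T
r \leftrightarrow (\lnot ((s \lor r) \lor r) \leftrightarrow r) = F \leftrightarrow T = F
(r \leftrightarrow (\lnot ((s \lor r) \lor r) \leftrightarrow r)) \leftrightarrow r = F \leftrightarrow F = T
s \lor r = T \lor F = T
(s \lor r) \lor s = T \lor T = T
r \oplus ((s \lor r) \lor s) = F \oplus T = T
((r \leftrightarrow (\lnot ((s \lor r) \lor r) \leftrightarrow r)) \leftrightarrow r) \oplus (r \oplus ((s \lor r) \lor s)) = T \oplus T = F

F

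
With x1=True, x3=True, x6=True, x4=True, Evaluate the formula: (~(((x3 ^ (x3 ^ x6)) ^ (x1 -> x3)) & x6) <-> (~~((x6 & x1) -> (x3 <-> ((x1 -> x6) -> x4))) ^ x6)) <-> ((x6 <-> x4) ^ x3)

True

Substituting x1=True, x3=True, x6=True, x4=True:
x3 ^ x6 = True ^ True = False
x3 ^ (x3 ^ x6) = True ^ False = True
x1 -> x3 = True -> True = True
(x3 ^ (x3 ^ x6)) ^ (x1 -> x3) = True ^ True = False
((x3 ^ (x3 ^ x6)) ^ (x1 -> x3)) & x6 = False & True = False
~(((x3 ^ (x3 ^ x6)) ^ (x1 -> x3)) & x6) = ~False = True
x6 & x1 = True & True = True
x1 -> x6 = True -> True = True
(x1 -> x6) -> x4 = True -> True = True
x3 <-> ((x1 -> x6) -> x4) = True <-> True = True
(x6 & x1) -> (x3 <-> ((x1 -> x6) -> x4)) = True -> True = True
~((x6 & x1) -> (x3 <-> ((x1 -> x6) -> x4))) = ~True = False
~~((x6 & x1) -> (x3 <-> ((x1 -> x6) -> x4))) = ~False = True
~~((x6 & x1) -> (x3 <-> ((x1 -> x6) -> x4))) ^ x6 = True ^ True = False
~(((x3 ^ (x3 ^ x6)) ^ (x1 -> x3)) & x6) <-> (~~((x6 & x1) -> (x3 <-> ((x1 -> x6) -> x4))) ^ x6) = True <-> False = False
x6 <-> x4 = True <-> True = True
(x6 <-> x4) ^ x3 = True ^ True = False
(~(((x3 ^ (x3 ^ x6)) ^ (x1 -> x3)) & x6) <-> (~~((x6 & x1) -> (x3 <-> ((x1 -> x6) -> x4))) ^ x6)) <-> ((x6 <-> x4) ^ x3) = False <-> False = True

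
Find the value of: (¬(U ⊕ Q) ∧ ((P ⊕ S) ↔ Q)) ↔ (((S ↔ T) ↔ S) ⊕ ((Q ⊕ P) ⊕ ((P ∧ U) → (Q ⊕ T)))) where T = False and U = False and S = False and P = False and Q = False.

U ⊕ Q = False ⊕ False = False
¬(U ⊕ Q) = ¬False = True
P ⊕ S = False ⊕ False = False
(P ⊕ S) ↔ Q = False ↔ False = True
¬(U ⊕ Q) ∧ ((P ⊕ S) ↔ Q) = True ∧ True = True
S ↔ T = False ↔ False = True
(S ↔ T) ↔ S = True ↔ False = False
Q ⊕ P = False ⊕ False = False
P ∧ U = False ∧ False = False
Q ⊕ T = False ⊕ False = False
(P ∧ U) → (Q ⊕ T) = False → False = True
(Q ⊕ P) ⊕ ((P ∧ U) → (Q ⊕ T)) = False ⊕ True = True
((S ↔ T) ↔ S) ⊕ ((Q ⊕ P) ⊕ ((P ∧ U) → (Q ⊕ T))) = False ⊕ True = True
(¬(U ⊕ Q) ∧ ((P ⊕ S) ↔ Q)) ↔ (((S ↔ T) ↔ S) ⊕ ((Q ⊕ P) ⊕ ((P ∧ U) → (Q ⊕ T)))) = True ↔ True = True

True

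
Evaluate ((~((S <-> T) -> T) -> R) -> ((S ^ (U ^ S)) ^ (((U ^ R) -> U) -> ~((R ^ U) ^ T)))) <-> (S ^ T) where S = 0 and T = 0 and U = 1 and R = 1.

1

Substituting S=0, T=0, U=1, R=1:
S <-> T = 0 <-> 0 = 1
(S <-> T) -> T = 1 -> 0 = 0
~((S <-> T) -> T) = ~0 = 1
~((S <-> T) -> T) -> R = 1 -> 1 = 1
U ^ S = 1 ^ 0 = 1
S ^ (U ^ S) = 0 ^ 1 = 1
U ^ R = 1 ^ 1 = 0
(U ^ R) -> U = 0 -> 1 = 1
R ^ U = 1 ^ 1 = 0
(R ^ U) ^ T = 0 ^ 0 = 0
~((R ^ U) ^ T) = ~0 = 1
((U ^ R) -> U) -> ~((R ^ U) ^ T) = 1 -> 1 = 1
(S ^ (U ^ S)) ^ (((U ^ R) -> U) -> ~((R ^ U) ^ T)) = 1 ^ 1 = 0
(~((S <-> T) -> T) -> R) -> ((S ^ (U ^ S)) ^ (((U ^ R) -> U) -> ~((R ^ U) ^ T))) = 1 -> 0 = 0
S ^ T = 0 ^ 0 = 0
((~((S <-> T) -> T) -> R) -> ((S ^ (U ^ S)) ^ (((U ^ R) -> U) -> ~((R ^ U) ^ T)))) <-> (S ^ T) = 0 <-> 0 = 1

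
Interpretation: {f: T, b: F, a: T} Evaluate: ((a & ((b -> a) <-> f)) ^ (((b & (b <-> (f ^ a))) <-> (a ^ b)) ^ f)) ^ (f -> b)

b -> a = F -> T = T
(b -> a) <-> f = T <-> T = T
a & ((b -> a) <-> f) = T & T = T
f ^ a = T ^ T = F
b <-> (f ^ a) = F <-> F = T
b & (b <-> (f ^ a)) = F & T = F
a ^ b = T ^ F = T
(b & (b <-> (f ^ a))) <-> (a ^ b) = F <-> T = F
((b & (b <-> (f ^ a))) <-> (a ^ b)) ^ f = F ^ T = T
(a & ((b -> a) <-> f)) ^ (((b & (b <-> (f ^ a))) <-> (a ^ b)) ^ f) = T ^ T = F
f -> b = T -> F = F
((a & ((b -> a) <-> f)) ^ (((b & (b <-> (f ^ a))) <-> (a ^ b)) ^ f)) ^ (f -> b) = F ^ F = F

F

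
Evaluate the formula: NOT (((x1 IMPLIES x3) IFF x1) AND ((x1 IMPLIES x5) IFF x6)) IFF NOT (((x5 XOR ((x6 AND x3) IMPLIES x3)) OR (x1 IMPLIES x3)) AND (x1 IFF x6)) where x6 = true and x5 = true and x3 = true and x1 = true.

x1 IMPLIES x3 = true IMPLIES true = true
(x1 IMPLIES x3) IFF x1 = true IFF true = true
x1 IMPLIES x5 = true IMPLIES true = true
(x1 IMPLIES x5) IFF x6 = true IFF true = true
((x1 IMPLIES x3) IFF x1) AND ((x1 IMPLIES x5) IFF x6) = true AND true = true
NOT (((x1 IMPLIES x3) IFF x1) AND ((x1 IMPLIES x5) IFF x6)) = NOT true = false
x6 AND x3 = true AND true = true
(x6 AND x3) IMPLIES x3 = true IMPLIES true = true
x5 XOR ((x6 AND x3) IMPLIES x3) = true XOR true = false
x1 IMPLIES x3 = true IMPLIES true = true
(x5 XOR ((x6 AND x3) IMPLIES x3)) OR (x1 IMPLIES x3) = false OR true = true
x1 IFF x6 = true IFF true = true
((x5 XOR ((x6 AND x3) IMPLIES x3)) OR (x1 IMPLIES x3)) AND (x1 IFF x6) = true AND true = true
NOT (((x5 XOR ((x6 AND x3) IMPLIES x3)) OR (x1 IMPLIES x3)) AND (x1 IFF x6)) = NOT true = false
NOT (((x1 IMPLIES x3) IFF x1) AND ((x1 IMPLIES x5) IFF x6)) IFF NOT (((x5 XOR ((x6 AND x3) IMPLIES x3)) OR (x1 IMPLIES x3)) AND (x1 IFF x6)) = false IFF false = true

true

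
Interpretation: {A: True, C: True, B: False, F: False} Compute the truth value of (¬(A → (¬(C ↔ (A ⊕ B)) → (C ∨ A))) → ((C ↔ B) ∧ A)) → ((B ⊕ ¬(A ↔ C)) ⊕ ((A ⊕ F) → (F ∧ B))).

A ⊕ B = True ⊕ False = True
C ↔ (A ⊕ B) = True ↔ True = True
¬(C ↔ (A ⊕ B)) = ¬True = False
C ∨ A = True ∨ True = True
¬(C ↔ (A ⊕ B)) → (C ∨ A) = False → True = True
A → (¬(C ↔ (A ⊕ B)) → (C ∨ A)) = True → True = True
¬(A → (¬(C ↔ (A ⊕ B)) → (C ∨ A))) = ¬True = False
C ↔ B = True ↔ False = False
(C ↔ B) ∧ A = False ∧ True = False
¬(A → (¬(C ↔ (A ⊕ B)) → (C ∨ A))) → ((C ↔ B) ∧ A) = False → False = True
A ↔ C = True ↔ True = True
¬(A ↔ C) = ¬True = False
B ⊕ ¬(A ↔ C) = False ⊕ False = False
A ⊕ F = True ⊕ False = True
F ∧ B = False ∧ False = False
(A ⊕ F) → (F ∧ B) = True → False = False
(B ⊕ ¬(A ↔ C)) ⊕ ((A ⊕ F) → (F ∧ B)) = False ⊕ False = False
(¬(A → (¬(C ↔ (A ⊕ B)) → (C ∨ A))) → ((C ↔ B) ∧ A)) → ((B ⊕ ¬(A ↔ C)) ⊕ ((A ⊕ F) → (F ∧ B))) = True → False = False

False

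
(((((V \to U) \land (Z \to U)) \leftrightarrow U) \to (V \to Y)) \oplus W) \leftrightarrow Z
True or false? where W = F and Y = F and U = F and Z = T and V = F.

T

Substituting W=F, Y=F, U=F, Z=T, V=F:
V \to U = F \to F = T
Z \to U = T \to F = F
(V \to U) \land (Z \to U) = T \land F = F
((V \to U) \land (Z \to U)) \leftrightarrow U = F \leftrightarrow F = T
V \to Y = F \to F = T
(((V \to U) \land (Z \to U)) \leftrightarrow U) \to (V \to Y) = T \to T = T
((((V \to U) \land (Z \to U)) \leftrightarrow U) \to (V \to Y)) \oplus W = T \oplus F = T
(((((V \to U) \land (Z \to U)) \leftrightarrow U) \to (V \to Y)) \oplus W) \leftrightarrow Z = T \leftrightarrow T = T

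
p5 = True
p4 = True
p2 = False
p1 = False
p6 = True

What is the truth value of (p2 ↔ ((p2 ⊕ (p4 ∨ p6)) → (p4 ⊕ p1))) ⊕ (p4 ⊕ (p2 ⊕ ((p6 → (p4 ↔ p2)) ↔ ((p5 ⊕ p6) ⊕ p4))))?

p4 ∨ p6 = True ∨ True = True
p2 ⊕ (p4 ∨ p6) = False ⊕ True = True
p4 ⊕ p1 = True ⊕ False = True
(p2 ⊕ (p4 ∨ p6)) → (p4 ⊕ p1) = True → True = True
p2 ↔ ((p2 ⊕ (p4 ∨ p6)) → (p4 ⊕ p1)) = False ↔ True = False
p4 ↔ p2 = True ↔ False = False
p6 → (p4 ↔ p2) = True → False = False
p5 ⊕ p6 = True ⊕ True = False
(p5 ⊕ p6) ⊕ p4 = False ⊕ True = True
(p6 → (p4 ↔ p2)) ↔ ((p5 ⊕ p6) ⊕ p4) = False ↔ True = False
p2 ⊕ ((p6 → (p4 ↔ p2)) ↔ ((p5 ⊕ p6) ⊕ p4)) = False ⊕ False = False
p4 ⊕ (p2 ⊕ ((p6 → (p4 ↔ p2)) ↔ ((p5 ⊕ p6) ⊕ p4))) = True ⊕ False = True
(p2 ↔ ((p2 ⊕ (p4 ∨ p6)) → (p4 ⊕ p1))) ⊕ (p4 ⊕ (p2 ⊕ ((p6 → (p4 ↔ p2)) ↔ ((p5 ⊕ p6) ⊕ p4)))) = False ⊕ True = True

True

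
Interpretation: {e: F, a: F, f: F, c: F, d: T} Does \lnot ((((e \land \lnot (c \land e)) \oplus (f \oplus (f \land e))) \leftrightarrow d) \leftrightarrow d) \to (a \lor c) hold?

F

c \land e = F \land F = F
\lnot (c \land e) = \lnot F = T
e \land \lnot (c \land e) = F \land T = F
f \land e = F \land F = F
f \oplus (f \land e) = F \oplus F = F
(e \land \lnot (c \land e)) \oplus (f \oplus (f \land e)) = F \oplus F = F
((e \land \lnot (c \land e)) \oplus (f \oplus (f \land e))) \leftrightarrow d = F \leftrightarrow T = F
(((e \land \lnot (c \land e)) \oplus (f \oplus (f \land e))) \leftrightarrow d) \leftrightarrow d = F \leftrightarrow T = F
\lnot ((((e \land \lnot (c \land e)) \oplus (f \oplus (f \land e))) \leftrightarrow d) \leftrightarrow d) = \lnot F = T
a \lor c = F \lor F = F
\lnot ((((e \land \lnot (c \land e)) \oplus (f \oplus (f \land e))) \leftrightarrow d) \leftrightarrow d) \to (a \lor c) = T \to F = F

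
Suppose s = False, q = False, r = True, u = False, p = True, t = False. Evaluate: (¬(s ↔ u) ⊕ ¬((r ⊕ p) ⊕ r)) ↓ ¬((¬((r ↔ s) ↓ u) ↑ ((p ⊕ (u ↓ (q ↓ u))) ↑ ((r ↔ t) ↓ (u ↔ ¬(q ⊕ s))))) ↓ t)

False

s ↔ u = False ↔ False = True
¬(s ↔ u) = ¬True = False
r ⊕ p = True ⊕ True = False
(r ⊕ p) ⊕ r = False ⊕ True = True
¬((r ⊕ p) ⊕ r) = ¬True = False
¬(s ↔ u) ⊕ ¬((r ⊕ p) ⊕ r) = False ⊕ False = False
r ↔ s = True ↔ False = False
(r ↔ s) ↓ u = False ↓ False = True
¬((r ↔ s) ↓ u) = ¬True = False
q ↓ u = False ↓ False = True
u ↓ (q ↓ u) = False ↓ True = False
p ⊕ (u ↓ (q ↓ u)) = True ⊕ False = True
r ↔ t = True ↔ False = False
q ⊕ s = False ⊕ False = False
¬(q ⊕ s) = ¬False = True
u ↔ ¬(q ⊕ s) = False ↔ True = False
(r ↔ t) ↓ (u ↔ ¬(q ⊕ s)) = False ↓ False = True
(p ⊕ (u ↓ (q ↓ u))) ↑ ((r ↔ t) ↓ (u ↔ ¬(q ⊕ s))) = True ↑ True = False
¬((r ↔ s) ↓ u) ↑ ((p ⊕ (u ↓ (q ↓ u))) ↑ ((r ↔ t) ↓ (u ↔ ¬(q ⊕ s)))) = False ↑ False = True
(¬((r ↔ s) ↓ u) ↑ ((p ⊕ (u ↓ (q ↓ u))) ↑ ((r ↔ t) ↓ (u ↔ ¬(q ⊕ s))))) ↓ t = True ↓ False = False
¬((¬((r ↔ s) ↓ u) ↑ ((p ⊕ (u ↓ (q ↓ u))) ↑ ((r ↔ t) ↓ (u ↔ ¬(q ⊕ s))))) ↓ t) = ¬False = True
(¬(s ↔ u) ⊕ ¬((r ⊕ p) ⊕ r)) ↓ ¬((¬((r ↔ s) ↓ u) ↑ ((p ⊕ (u ↓ (q ↓ u))) ↑ ((r ↔ t) ↓ (u ↔ ¬(q ⊕ s))))) ↓ t) = False ↓ True = False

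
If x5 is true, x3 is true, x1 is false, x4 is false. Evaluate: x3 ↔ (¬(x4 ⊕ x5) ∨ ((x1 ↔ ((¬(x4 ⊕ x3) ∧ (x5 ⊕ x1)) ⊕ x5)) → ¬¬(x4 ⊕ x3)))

True

x4 ⊕ x5 = False ⊕ True = True
¬(x4 ⊕ x5) = ¬True = False
x4 ⊕ x3 = False ⊕ True = True
¬(x4 ⊕ x3) = ¬True = False
x5 ⊕ x1 = True ⊕ False = True
¬(x4 ⊕ x3) ∧ (x5 ⊕ x1) = False ∧ True = False
(¬(x4 ⊕ x3) ∧ (x5 ⊕ x1)) ⊕ x5 = False ⊕ True = True
x1 ↔ ((¬(x4 ⊕ x3) ∧ (x5 ⊕ x1)) ⊕ x5) = False ↔ True = False
x4 ⊕ x3 = False ⊕ True = True
¬(x4 ⊕ x3) = ¬True = False
¬¬(x4 ⊕ x3) = ¬False = True
(x1 ↔ ((¬(x4 ⊕ x3) ∧ (x5 ⊕ x1)) ⊕ x5)) → ¬¬(x4 ⊕ x3) = False → True = True
¬(x4 ⊕ x5) ∨ ((x1 ↔ ((¬(x4 ⊕ x3) ∧ (x5 ⊕ x1)) ⊕ x5)) → ¬¬(x4 ⊕ x3)) = False ∨ True = True
x3 ↔ (¬(x4 ⊕ x5) ∨ ((x1 ↔ ((¬(x4 ⊕ x3) ∧ (x5 ⊕ x1)) ⊕ x5)) → ¬¬(x4 ⊕ x3))) = True ↔ True = True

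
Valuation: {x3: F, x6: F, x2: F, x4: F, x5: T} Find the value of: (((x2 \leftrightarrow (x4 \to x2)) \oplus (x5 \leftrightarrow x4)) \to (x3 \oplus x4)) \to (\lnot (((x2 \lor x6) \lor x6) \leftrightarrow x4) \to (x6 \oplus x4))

x4 \to x2 = F \to F = T
x2 \leftrightarrow (x4 \to x2) = F \leftrightarrow T = F
x5 \leftrightarrow x4 = T \leftrightarrow F = F
(x2 \leftrightarrow (x4 \to x2)) \oplus (x5 \leftrightarrow x4) = F \oplus F = F
x3 \oplus x4 = F \oplus F = F
((x2 \leftrightarrow (x4 \to x2)) \oplus (x5 \leftrightarrow x4)) \to (x3 \oplus x4) = F \to F = T
x2 \lor x6 = F \lor F = F
(x2 \lor x6) \lor x6 = F \lor F = F
((x2 \lor x6) \lor x6) \leftrightarrow x4 = F \leftrightarrow F = T
\lnot (((x2 \lor x6) \lor x6) \leftrightarrow x4) = \lnot T = F
x6 \oplus x4 = F \oplus F = F
\lnot (((x2 \lor x6) \lor x6) \leftrightarrow x4) \to (x6 \oplus x4) = F \to F = T
(((x2 \leftrightarrow (x4 \to x2)) \oplus (x5 \leftrightarrow x4)) \to (x3 \oplus x4)) \to (\lnot (((x2 \lor x6) \lor x6) \leftrightarrow x4) \to (x6 \oplus x4)) = T \to T = T

T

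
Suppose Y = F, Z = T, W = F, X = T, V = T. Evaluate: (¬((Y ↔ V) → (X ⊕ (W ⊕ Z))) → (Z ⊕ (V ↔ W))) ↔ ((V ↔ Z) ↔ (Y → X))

T

Y ↔ V = F ↔ T = F
W ⊕ Z = F ⊕ T = T
X ⊕ (W ⊕ Z) = T ⊕ T = F
(Y ↔ V) → (X ⊕ (W ⊕ Z)) = F → F = T
¬((Y ↔ V) → (X ⊕ (W ⊕ Z))) = ¬T = F
V ↔ W = T ↔ F = F
Z ⊕ (V ↔ W) = T ⊕ F = T
¬((Y ↔ V) → (X ⊕ (W ⊕ Z))) → (Z ⊕ (V ↔ W)) = F → T = T
V ↔ Z = T ↔ T = T
Y → X = F → T = T
(V ↔ Z) ↔ (Y → X) = T ↔ T = T
(¬((Y ↔ V) → (X ⊕ (W ⊕ Z))) → (Z ⊕ (V ↔ W))) ↔ ((V ↔ Z) ↔ (Y → X)) = T ↔ T = T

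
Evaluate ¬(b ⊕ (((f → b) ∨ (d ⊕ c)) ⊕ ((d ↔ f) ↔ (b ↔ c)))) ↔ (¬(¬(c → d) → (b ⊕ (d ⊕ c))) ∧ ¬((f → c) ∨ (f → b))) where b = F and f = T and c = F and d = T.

f → b = T → F = F
d ⊕ c = T ⊕ F = T
(f → b) ∨ (d ⊕ c) = F ∨ T = T
d ↔ f = T ↔ T = T
b ↔ c = F ↔ F = T
(d ↔ f) ↔ (b ↔ c) = T ↔ T = T
((f → b) ∨ (d ⊕ c)) ⊕ ((d ↔ f) ↔ (b ↔ c)) = T ⊕ T = F
b ⊕ (((f → b) ∨ (d ⊕ c)) ⊕ ((d ↔ f) ↔ (b ↔ c))) = F ⊕ F = F
¬(b ⊕ (((f → b) ∨ (d ⊕ c)) ⊕ ((d ↔ f) ↔ (b ↔ c)))) = ¬F = T
c → d = F → T = T
¬(c → d) = ¬T = F
d ⊕ c = T ⊕ F = T
b ⊕ (d ⊕ c) = F ⊕ T = T
¬(c → d) → (b ⊕ (d ⊕ c)) = F → T = T
¬(¬(c → d) → (b ⊕ (d ⊕ c))) = ¬T = F
f → c = T → F = F
f → b = T → F = F
(f → c) ∨ (f → b) = F ∨ F = F
¬((f → c) ∨ (f → b)) = ¬F = T
¬(¬(c → d) → (b ⊕ (d ⊕ c))) ∧ ¬((f → c) ∨ (f → b)) = F ∧ T = F
¬(b ⊕ (((f → b) ∨ (d ⊕ c)) ⊕ ((d ↔ f) ↔ (b ↔ c)))) ↔ (¬(¬(c → d) → (b ⊕ (d ⊕ c))) ∧ ¬((f → c) ∨ (f → b))) = T ↔ F = F

F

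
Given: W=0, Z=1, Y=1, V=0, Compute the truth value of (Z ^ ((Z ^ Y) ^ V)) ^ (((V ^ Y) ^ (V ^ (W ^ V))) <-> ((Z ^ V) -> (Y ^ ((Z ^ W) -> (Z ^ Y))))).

0

Z ^ Y = 1 ^ 1 = 0
(Z ^ Y) ^ V = 0 ^ 0 = 0
Z ^ ((Z ^ Y) ^ V) = 1 ^ 0 = 1
V ^ Y = 0 ^ 1 = 1
W ^ V = 0 ^ 0 = 0
V ^ (W ^ V) = 0 ^ 0 = 0
(V ^ Y) ^ (V ^ (W ^ V)) = 1 ^ 0 = 1
Z ^ V = 1 ^ 0 = 1
Z ^ W = 1 ^ 0 = 1
Z ^ Y = 1 ^ 1 = 0
(Z ^ W) -> (Z ^ Y) = 1 -> 0 = 0
Y ^ ((Z ^ W) -> (Z ^ Y)) = 1 ^ 0 = 1
(Z ^ V) -> (Y ^ ((Z ^ W) -> (Z ^ Y))) = 1 -> 1 = 1
((V ^ Y) ^ (V ^ (W ^ V))) <-> ((Z ^ V) -> (Y ^ ((Z ^ W) -> (Z ^ Y)))) = 1 <-> 1 = 1
(Z ^ ((Z ^ Y) ^ V)) ^ (((V ^ Y) ^ (V ^ (W ^ V))) <-> ((Z ^ V) -> (Y ^ ((Z ^ W) -> (Z ^ Y))))) = 1 ^ 1 = 0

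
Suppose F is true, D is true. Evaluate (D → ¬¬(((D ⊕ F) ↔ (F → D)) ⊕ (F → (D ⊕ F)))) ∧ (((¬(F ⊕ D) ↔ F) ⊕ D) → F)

False

D ⊕ F = True ⊕ True = False
F → D = True → True = True
(D ⊕ F) ↔ (F → D) = False ↔ True = False
D ⊕ F = True ⊕ True = False
F → (D ⊕ F) = True → False = False
((D ⊕ F) ↔ (F → D)) ⊕ (F → (D ⊕ F)) = False ⊕ False = False
¬(((D ⊕ F) ↔ (F → D)) ⊕ (F → (D ⊕ F))) = ¬False = True
¬¬(((D ⊕ F) ↔ (F → D)) ⊕ (F → (D ⊕ F))) = ¬True = False
D → ¬¬(((D ⊕ F) ↔ (F → D)) ⊕ (F → (D ⊕ F))) = True → False = False
F ⊕ D = True ⊕ True = False
¬(F ⊕ D) = ¬False = True
¬(F ⊕ D) ↔ F = True ↔ True = True
(¬(F ⊕ D) ↔ F) ⊕ D = True ⊕ True = False
((¬(F ⊕ D) ↔ F) ⊕ D) → F = False → True = True
(D → ¬¬(((D ⊕ F) ↔ (F → D)) ⊕ (F → (D ⊕ F)))) ∧ (((¬(F ⊕ D) ↔ F) ⊕ D) → F) = False ∧ True = False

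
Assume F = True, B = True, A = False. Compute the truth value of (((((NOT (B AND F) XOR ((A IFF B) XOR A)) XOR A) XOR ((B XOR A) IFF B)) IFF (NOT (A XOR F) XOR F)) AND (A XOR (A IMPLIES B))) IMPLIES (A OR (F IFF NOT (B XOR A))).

False

B AND F = True AND True = True
NOT (B AND F) = NOT True = False
A IFF B = False IFF True = False
(A IFF B) XOR A = False XOR False = False
NOT (B AND F) XOR ((A IFF B) XOR A) = False XOR False = False
(NOT (B AND F) XOR ((A IFF B) XOR A)) XOR A = False XOR False = False
B XOR A = True XOR False = True
(B XOR A) IFF B = True IFF True = True
((NOT (B AND F) XOR ((A IFF B) XOR A)) XOR A) XOR ((B XOR A) IFF B) = False XOR True = True
A XOR F = False XOR True = True
NOT (A XOR F) = NOT True = False
NOT (A XOR F) XOR F = False XOR True = True
(((NOT (B AND F) XOR ((A IFF B) XOR A)) XOR A) XOR ((B XOR A) IFF B)) IFF (NOT (A XOR F) XOR F) = True IFF True = True
A IMPLIES B = False IMPLIES True = True
A XOR (A IMPLIES B) = False XOR True = True
((((NOT (B AND F) XOR ((A IFF B) XOR A)) XOR A) XOR ((B XOR A) IFF B)) IFF (NOT (A XOR F) XOR F)) AND (A XOR (A IMPLIES B)) = True AND True = True
B XOR A = True XOR False = True
NOT (B XOR A) = NOT True = False
F IFF NOT (B XOR A) = True IFF False = False
A OR (F IFF NOT (B XOR A)) = False OR False = False
(((((NOT (B AND F) XOR ((A IFF B) XOR A)) XOR A) XOR ((B XOR A) IFF B)) IFF (NOT (A XOR F) XOR F)) AND (A XOR (A IMPLIES B))) IMPLIES (A OR (F IFF NOT (B XOR A))) = True IMPLIES False = False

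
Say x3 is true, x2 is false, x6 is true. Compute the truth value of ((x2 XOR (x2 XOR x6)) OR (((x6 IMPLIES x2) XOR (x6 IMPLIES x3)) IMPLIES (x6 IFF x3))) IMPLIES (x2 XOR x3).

x2 XOR x6 = False XOR True = True
x2 XOR (x2 XOR x6) = False XOR True = True
x6 IMPLIES x2 = True IMPLIES False = False
x6 IMPLIES x3 = True IMPLIES True = True
(x6 IMPLIES x2) XOR (x6 IMPLIES x3) = False XOR True = True
x6 IFF x3 = True IFF True = True
((x6 IMPLIES x2) XOR (x6 IMPLIES x3)) IMPLIES (x6 IFF x3) = True IMPLIES True = True
(x2 XOR (x2 XOR x6)) OR (((x6 IMPLIES x2) XOR (x6 IMPLIES x3)) IMPLIES (x6 IFF x3)) = True OR True = True
x2 XOR x3 = False XOR True = True
((x2 XOR (x2 XOR x6)) OR (((x6 IMPLIES x2) XOR (x6 IMPLIES x3)) IMPLIES (x6 IFF x3))) IMPLIES (x2 XOR x3) = True IMPLIES True = True

True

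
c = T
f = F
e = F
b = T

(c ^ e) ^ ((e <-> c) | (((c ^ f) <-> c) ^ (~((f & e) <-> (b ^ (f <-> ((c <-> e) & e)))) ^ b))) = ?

T

c ^ e = T ^ F = T
e <-> c = F <-> T = F
c ^ f = T ^ F = T
(c ^ f) <-> c = T <-> T = T
f & e = F & F = F
c <-> e = T <-> F = F
(c <-> e) & e = F & F = F
f <-> ((c <-> e) & e) = F <-> F = T
b ^ (f <-> ((c <-> e) & e)) = T ^ T = F
(f & e) <-> (b ^ (f <-> ((c <-> e) & e))) = F <-> F = T
~((f & e) <-> (b ^ (f <-> ((c <-> e) & e)))) = ~T = F
~((f & e) <-> (b ^ (f <-> ((c <-> e) & e)))) ^ b = F ^ T = T
((c ^ f) <-> c) ^ (~((f & e) <-> (b ^ (f <-> ((c <-> e) & e)))) ^ b) = T ^ T = F
(e <-> c) | (((c ^ f) <-> c) ^ (~((f & e) <-> (b ^ (f <-> ((c <-> e) & e)))) ^ b)) = F | F = F
(c ^ e) ^ ((e <-> c) | (((c ^ f) <-> c) ^ (~((f & e) <-> (b ^ (f <-> ((c <-> e) & e)))) ^ b))) = T ^ F = T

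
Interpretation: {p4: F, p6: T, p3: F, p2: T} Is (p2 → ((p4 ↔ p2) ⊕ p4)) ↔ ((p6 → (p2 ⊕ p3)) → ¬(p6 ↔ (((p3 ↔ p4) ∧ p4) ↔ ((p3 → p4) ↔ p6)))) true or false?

F

Substituting p4=F, p6=T, p3=F, p2=T:
p4 ↔ p2 = F ↔ T = F
(p4 ↔ p2) ⊕ p4 = F ⊕ F = F
p2 → ((p4 ↔ p2) ⊕ p4) = T → F = F
p2 ⊕ p3 = T ⊕ F = T
p6 → (p2 ⊕ p3) = T → T = T
p3 ↔ p4 = F ↔ F = T
(p3 ↔ p4) ∧ p4 = T ∧ F = F
p3 → p4 = F → F = T
(p3 → p4) ↔ p6 = T ↔ T = T
((p3 ↔ p4) ∧ p4) ↔ ((p3 → p4) ↔ p6) = F ↔ T = F
p6 ↔ (((p3 ↔ p4) ∧ p4) ↔ ((p3 → p4) ↔ p6)) = T ↔ F = F
¬(p6 ↔ (((p3 ↔ p4) ∧ p4) ↔ ((p3 → p4) ↔ p6))) = ¬F = T
(p6 → (p2 ⊕ p3)) → ¬(p6 ↔ (((p3 ↔ p4) ∧ p4) ↔ ((p3 → p4) ↔ p6))) = T → T = T
(p2 → ((p4 ↔ p2) ⊕ p4)) ↔ ((p6 → (p2 ⊕ p3)) → ¬(p6 ↔ (((p3 ↔ p4) ∧ p4) ↔ ((p3 → p4) ↔ p6)))) = F ↔ T = F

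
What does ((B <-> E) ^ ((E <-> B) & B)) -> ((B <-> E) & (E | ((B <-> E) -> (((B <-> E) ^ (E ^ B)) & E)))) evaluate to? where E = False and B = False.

False

B <-> E = False <-> False = True
E <-> B = False <-> False = True
(E <-> B) & B = True & False = False
(B <-> E) ^ ((E <-> B) & B) = True ^ False = True
B <-> E = False <-> False = True
B <-> E = False <-> False = True
B <-> E = False <-> False = True
E ^ B = False ^ False = False
(B <-> E) ^ (E ^ B) = True ^ False = True
((B <-> E) ^ (E ^ B)) & E = True & False = False
(B <-> E) -> (((B <-> E) ^ (E ^ B)) & E) = True -> False = False
E | ((B <-> E) -> (((B <-> E) ^ (E ^ B)) & E)) = False | False = False
(B <-> E) & (E | ((B <-> E) -> (((B <-> E) ^ (E ^ B)) & E))) = True & False = False
((B <-> E) ^ ((E <-> B) & B)) -> ((B <-> E) & (E | ((B <-> E) -> (((B <-> E) ^ (E ^ B)) & E)))) = True -> False = False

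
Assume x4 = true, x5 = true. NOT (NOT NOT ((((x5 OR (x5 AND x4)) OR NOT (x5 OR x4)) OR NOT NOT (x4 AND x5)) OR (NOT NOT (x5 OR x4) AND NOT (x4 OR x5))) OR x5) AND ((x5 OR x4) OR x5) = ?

x5 AND x4 = true AND true = true
x5 OR (x5 AND x4) = true OR true = true
x5 OR x4 = true OR true = true
NOT (x5 OR x4) = NOT true = false
(x5 OR (x5 AND x4)) OR NOT (x5 OR x4) = true OR false = true
x4 AND x5 = true AND true = true
NOT (x4 AND x5) = NOT true = false
NOT NOT (x4 AND x5) = NOT false = true
((x5 OR (x5 AND x4)) OR NOT (x5 OR x4)) OR NOT NOT (x4 AND x5) = true OR true = true
x5 OR x4 = true OR true = true
NOT (x5 OR x4) = NOT true = false
NOT NOT (x5 OR x4) = NOT false = true
x4 OR x5 = true OR true = true
NOT (x4 OR x5) = NOT true = false
NOT NOT (x5 OR x4) AND NOT (x4 OR x5) = true AND false = false
(((x5 OR (x5 AND x4)) OR NOT (x5 OR x4)) OR NOT NOT (x4 AND x5)) OR (NOT NOT (x5 OR x4) AND NOT (x4 OR x5)) = true OR false = true
NOT ((((x5 OR (x5 AND x4)) OR NOT (x5 OR x4)) OR NOT NOT (x4 AND x5)) OR (NOT NOT (x5 OR x4) AND NOT (x4 OR x5))) = NOT true = false
NOT NOT ((((x5 OR (x5 AND x4)) OR NOT (x5 OR x4)) OR NOT NOT (x4 AND x5)) OR (NOT NOT (x5 OR x4) AND NOT (x4 OR x5))) = NOT false = true
NOT NOT ((((x5 OR (x5 AND x4)) OR NOT (x5 OR x4)) OR NOT NOT (x4 AND x5)) OR (NOT NOT (x5 OR x4) AND NOT (x4 OR x5))) OR x5 = true OR true = true
NOT (NOT NOT ((((x5 OR (x5 AND x4)) OR NOT (x5 OR x4)) OR NOT NOT (x4 AND x5)) OR (NOT NOT (x5 OR x4) AND NOT (x4 OR x5))) OR x5) = NOT true = false
x5 OR x4 = true OR true = true
(x5 OR x4) OR x5 = true OR true = true
NOT (NOT NOT ((((x5 OR (x5 AND x4)) OR NOT (x5 OR x4)) OR NOT NOT (x4 AND x5)) OR (NOT NOT (x5 OR x4) AND NOT (x4 OR x5))) OR x5) AND ((x5 OR x4) OR x5) = false AND true = false

false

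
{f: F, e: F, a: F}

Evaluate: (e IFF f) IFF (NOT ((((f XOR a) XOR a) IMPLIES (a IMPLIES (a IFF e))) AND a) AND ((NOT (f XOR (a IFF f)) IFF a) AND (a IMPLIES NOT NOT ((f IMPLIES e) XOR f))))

T

e IFF f = F IFF F = T
f XOR a = F XOR F = F
(f XOR a) XOR a = F XOR F = F
a IFF e = F IFF F = T
a IMPLIES (a IFF e) = F IMPLIES T = T
((f XOR a) XOR a) IMPLIES (a IMPLIES (a IFF e)) = F IMPLIES T = T
(((f XOR a) XOR a) IMPLIES (a IMPLIES (a IFF e))) AND a = T AND F = F
NOT ((((f XOR a) XOR a) IMPLIES (a IMPLIES (a IFF e))) AND a) = NOT F = T
a IFF f = F IFF F = T
f XOR (a IFF f) = F XOR T = T
NOT (f XOR (a IFF f)) = NOT T = F
NOT (f XOR (a IFF f)) IFF a = F IFF F = T
f IMPLIES e = F IMPLIES F = T
(f IMPLIES e) XOR f = T XOR F = T
NOT ((f IMPLIES e) XOR f) = NOT T = F
NOT NOT ((f IMPLIES e) XOR f) = NOT F = T
a IMPLIES NOT NOT ((f IMPLIES e) XOR f) = F IMPLIES T = T
(NOT (f XOR (a IFF f)) IFF a) AND (a IMPLIES NOT NOT ((f IMPLIES e) XOR f)) = T AND T = T
NOT ((((f XOR a) XOR a) IMPLIES (a IMPLIES (a IFF e))) AND a) AND ((NOT (f XOR (a IFF f)) IFF a) AND (a IMPLIES NOT NOT ((f IMPLIES e) XOR f))) = T AND T = T
(e IFF f) IFF (NOT ((((f XOR a) XOR a) IMPLIES (a IMPLIES (a IFF e))) AND a) AND ((NOT (f XOR (a IFF f)) IFF a) AND (a IMPLIES NOT NOT ((f IMPLIES e) XOR f)))) = T IFF T = T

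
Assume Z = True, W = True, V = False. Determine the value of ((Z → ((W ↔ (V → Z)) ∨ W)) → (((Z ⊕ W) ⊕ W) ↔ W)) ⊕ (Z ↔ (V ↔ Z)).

True

Substituting Z=True, W=True, V=False:
V → Z = False → True = True
W ↔ (V → Z) = True ↔ True = True
(W ↔ (V → Z)) ∨ W = True ∨ True = True
Z → ((W ↔ (V → Z)) ∨ W) = True → True = True
Z ⊕ W = True ⊕ True = False
(Z ⊕ W) ⊕ W = False ⊕ True = True
((Z ⊕ W) ⊕ W) ↔ W = True ↔ True = True
(Z → ((W ↔ (V → Z)) ∨ W)) → (((Z ⊕ W) ⊕ W) ↔ W) = True → True = True
V ↔ Z = False ↔ True = False
Z ↔ (V ↔ Z) = True ↔ False = False
((Z → ((W ↔ (V → Z)) ∨ W)) → (((Z ⊕ W) ⊕ W) ↔ W)) ⊕ (Z ↔ (V ↔ Z)) = True ⊕ False = True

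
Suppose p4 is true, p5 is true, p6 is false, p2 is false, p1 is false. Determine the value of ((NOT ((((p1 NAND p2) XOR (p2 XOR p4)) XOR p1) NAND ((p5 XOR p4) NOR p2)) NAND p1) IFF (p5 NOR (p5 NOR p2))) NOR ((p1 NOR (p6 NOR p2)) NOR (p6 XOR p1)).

F

Substituting p4=T, p5=T, p6=F, p2=F, p1=F:
p1 NAND p2 = F NAND F = T
p2 XOR p4 = F XOR T = T
(p1 NAND p2) XOR (p2 XOR p4) = T XOR T = F
((p1 NAND p2) XOR (p2 XOR p4)) XOR p1 = F XOR F = F
p5 XOR p4 = T XOR T = F
(p5 XOR p4) NOR p2 = F NOR F = T
(((p1 NAND p2) XOR (p2 XOR p4)) XOR p1) NAND ((p5 XOR p4) NOR p2) = F NAND T = T
NOT ((((p1 NAND p2) XOR (p2 XOR p4)) XOR p1) NAND ((p5 XOR p4) NOR p2)) = NOT T = F
NOT ((((p1 NAND p2) XOR (p2 XOR p4)) XOR p1) NAND ((p5 XOR p4) NOR p2)) NAND p1 = F NAND F = T
p5 NOR p2 = T NOR F = F
p5 NOR (p5 NOR p2) = T NOR F = F
(NOT ((((p1 NAND p2) XOR (p2 XOR p4)) XOR p1) NAND ((p5 XOR p4) NOR p2)) NAND p1) IFF (p5 NOR (p5 NOR p2)) = T IFF F = F
p6 NOR p2 = F NOR F = T
p1 NOR (p6 NOR p2) = F NOR T = F
p6 XOR p1 = F XOR F = F
(p1 NOR (p6 NOR p2)) NOR (p6 XOR p1) = F NOR F = T
((NOT ((((p1 NAND p2) XOR (p2 XOR p4)) XOR p1) NAND ((p5 XOR p4) NOR p2)) NAND p1) IFF (p5 NOR (p5 NOR p2))) NOR ((p1 NOR (p6 NOR p2)) NOR (p6 XOR p1)) = F NOR T = F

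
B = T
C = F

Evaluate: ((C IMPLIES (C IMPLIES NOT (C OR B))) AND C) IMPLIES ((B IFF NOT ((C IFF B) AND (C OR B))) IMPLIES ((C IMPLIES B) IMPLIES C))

T

C OR B = F OR T = T
NOT (C OR B) = NOT T = F
C IMPLIES NOT (C OR B) = F IMPLIES F = T
C IMPLIES (C IMPLIES NOT (C OR B)) = F IMPLIES T = T
(C IMPLIES (C IMPLIES NOT (C OR B))) AND C = T AND F = F
C IFF B = F IFF T = F
C OR B = F OR T = T
(C IFF B) AND (C OR B) = F AND T = F
NOT ((C IFF B) AND (C OR B)) = NOT F = T
B IFF NOT ((C IFF B) AND (C OR B)) = T IFF T = T
C IMPLIES B = F IMPLIES T = T
(C IMPLIES B) IMPLIES C = T IMPLIES F = F
(B IFF NOT ((C IFF B) AND (C OR B))) IMPLIES ((C IMPLIES B) IMPLIES C) = T IMPLIES F = F
((C IMPLIES (C IMPLIES NOT (C OR B))) AND C) IMPLIES ((B IFF NOT ((C IFF B) AND (C OR B))) IMPLIES ((C IMPLIES B) IMPLIES C)) = F IMPLIES F = T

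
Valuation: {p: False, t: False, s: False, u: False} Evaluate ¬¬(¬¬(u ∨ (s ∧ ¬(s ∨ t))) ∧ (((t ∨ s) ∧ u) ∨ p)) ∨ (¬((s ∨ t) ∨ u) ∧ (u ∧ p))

s ∨ t = False ∨ False = False
¬(s ∨ t) = ¬False = True
s ∧ ¬(s ∨ t) = False ∧ True = False
u ∨ (s ∧ ¬(s ∨ t)) = False ∨ False = False
¬(u ∨ (s ∧ ¬(s ∨ t))) = ¬False = True
¬¬(u ∨ (s ∧ ¬(s ∨ t))) = ¬True = False
t ∨ s = False ∨ False = False
(t ∨ s) ∧ u = False ∧ False = False
((t ∨ s) ∧ u) ∨ p = False ∨ False = False
¬¬(u ∨ (s ∧ ¬(s ∨ t))) ∧ (((t ∨ s) ∧ u) ∨ p) = False ∧ False = False
¬(¬¬(u ∨ (s ∧ ¬(s ∨ t))) ∧ (((t ∨ s) ∧ u) ∨ p)) = ¬False = True
¬¬(¬¬(u ∨ (s ∧ ¬(s ∨ t))) ∧ (((t ∨ s) ∧ u) ∨ p)) = ¬True = False
s ∨ t = False ∨ False = False
(s ∨ t) ∨ u = False ∨ False = False
¬((s ∨ t) ∨ u) = ¬False = True
u ∧ p = False ∧ False = False
¬((s ∨ t) ∨ u) ∧ (u ∧ p) = True ∧ False = False
¬¬(¬¬(u ∨ (s ∧ ¬(s ∨ t))) ∧ (((t ∨ s) ∧ u) ∨ p)) ∨ (¬((s ∨ t) ∨ u) ∧ (u ∧ p)) = False ∨ False = False

False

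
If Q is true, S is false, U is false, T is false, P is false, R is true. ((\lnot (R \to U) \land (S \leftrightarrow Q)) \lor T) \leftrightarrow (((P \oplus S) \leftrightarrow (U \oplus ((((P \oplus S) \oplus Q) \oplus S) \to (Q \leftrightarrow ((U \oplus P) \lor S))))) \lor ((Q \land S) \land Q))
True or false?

Substituting Q=\text{True}, S=\text{False}, U=\text{False}, T=\text{False}, P=\text{False}, R=\text{True}:
R \to U = \text{True} \to \text{False} = \text{False}
\lnot (R \to U) = \lnot \text{False} = \text{True}
S \leftrightarrow Q = \text{False} \leftrightarrow \text{True} = \text{False}
\lnot (R \to U) \land (S \leftrightarrow Q) = \text{True} \land \text{False} = \text{False}
(\lnot (R \to U) \land (S \leftrightarrow Q)) \lor T = \text{False} \lor \text{False} = \text{False}
P \oplus S = \text{False} \oplus \text{False} = \text{False}
P \oplus S = \text{False} \oplus \text{False} = \text{False}
(P \oplus S) \oplus Q = \text{False} \oplus \text{True} = \text{True}
((P \oplus S) \oplus Q) \oplus S = \text{True} \oplus \text{False} = \text{True}
U \oplus P = \text{False} \oplus \text{False} = \text{False}
(U \oplus P) \lor S = \text{False} \lor \text{False} = \text{False}
Q \leftrightarrow ((U \oplus P) \lor S) = \text{True} \leftrightarrow \text{False} = \text{False}
(((P \oplus S) \oplus Q) \oplus S) \to (Q \leftrightarrow ((U \oplus P) \lor S)) = \text{True} \to \text{False} = \text{False}
U \oplus ((((P \oplus S) \oplus Q) \oplus S) \to (Q \leftrightarrow ((U \oplus P) \lor S))) = \text{False} \oplus \text{False} = \text{False}
(P \oplus S) \leftrightarrow (U \oplus ((((P \oplus S) \oplus Q) \oplus S) \to (Q \leftrightarrow ((U \oplus P) \lor S)))) = \text{False} \leftrightarrow \text{False} = \text{True}
Q \land S = \text{True} \land \text{False} = \text{False}
(Q \land S) \land Q = \text{False} \land \text{True} = \text{False}
((P \oplus S) \leftrightarrow (U \oplus ((((P \oplus S) \oplus Q) \oplus S) \to (Q \leftrightarrow ((U \oplus P) \lor S))))) \lor ((Q \land S) \land Q) = \text{True} \lor \text{False} = \text{True}
((\lnot (R \to U) \land (S \leftrightarrow Q)) \lor T) \leftrightarrow (((P \oplus S) \leftrightarrow (U \oplus ((((P \oplus S) \oplus Q) \oplus S) \to (Q \leftrightarrow ((U \oplus P) \lor S))))) \lor ((Q \land S) \land Q)) = \text{False} \leftrightarrow \text{True} = \text{False}

\text{False}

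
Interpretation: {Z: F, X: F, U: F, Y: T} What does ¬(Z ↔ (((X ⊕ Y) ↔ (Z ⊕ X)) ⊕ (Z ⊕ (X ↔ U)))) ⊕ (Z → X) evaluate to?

F

Substituting Z=F, X=F, U=F, Y=T:
X ⊕ Y = F ⊕ T = T
Z ⊕ X = F ⊕ F = F
(X ⊕ Y) ↔ (Z ⊕ X) = T ↔ F = F
X ↔ U = F ↔ F = T
Z ⊕ (X ↔ U) = F ⊕ T = T
((X ⊕ Y) ↔ (Z ⊕ X)) ⊕ (Z ⊕ (X ↔ U)) = F ⊕ T = T
Z ↔ (((X ⊕ Y) ↔ (Z ⊕ X)) ⊕ (Z ⊕ (X ↔ U))) = F ↔ T = F
¬(Z ↔ (((X ⊕ Y) ↔ (Z ⊕ X)) ⊕ (Z ⊕ (X ↔ U)))) = ¬F = T
Z → X = F → F = T
¬(Z ↔ (((X ⊕ Y) ↔ (Z ⊕ X)) ⊕ (Z ⊕ (X ↔ U)))) ⊕ (Z → X) = T ⊕ T = F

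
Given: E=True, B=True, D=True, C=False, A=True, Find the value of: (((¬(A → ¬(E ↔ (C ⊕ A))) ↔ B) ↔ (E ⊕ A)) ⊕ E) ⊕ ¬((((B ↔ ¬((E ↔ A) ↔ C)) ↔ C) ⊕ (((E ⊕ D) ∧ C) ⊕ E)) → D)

True

Substituting E=True, B=True, D=True, C=False, A=True:
C ⊕ A = False ⊕ True = True
E ↔ (C ⊕ A) = True ↔ True = True
¬(E ↔ (C ⊕ A)) = ¬True = False
A → ¬(E ↔ (C ⊕ A)) = True → False = False
¬(A → ¬(E ↔ (C ⊕ A))) = ¬False = True
¬(A → ¬(E ↔ (C ⊕ A))) ↔ B = True ↔ True = True
E ⊕ A = True ⊕ True = False
(¬(A → ¬(E ↔ (C ⊕ A))) ↔ B) ↔ (E ⊕ A) = True ↔ False = False
((¬(A → ¬(E ↔ (C ⊕ A))) ↔ B) ↔ (E ⊕ A)) ⊕ E = False ⊕ True = True
E ↔ A = True ↔ True = True
(E ↔ A) ↔ C = True ↔ False = False
¬((E ↔ A) ↔ C) = ¬False = True
B ↔ ¬((E ↔ A) ↔ C) = True ↔ True = True
(B ↔ ¬((E ↔ A) ↔ C)) ↔ C = True ↔ False = False
E ⊕ D = True ⊕ True = False
(E ⊕ D) ∧ C = False ∧ False = False
((E ⊕ D) ∧ C) ⊕ E = False ⊕ True = True
((B ↔ ¬((E ↔ A) ↔ C)) ↔ C) ⊕ (((E ⊕ D) ∧ C) ⊕ E) = False ⊕ True = True
(((B ↔ ¬((E ↔ A) ↔ C)) ↔ C) ⊕ (((E ⊕ D) ∧ C) ⊕ E)) → D = True → True = True
¬((((B ↔ ¬((E ↔ A) ↔ C)) ↔ C) ⊕ (((E ⊕ D) ∧ C) ⊕ E)) → D) = ¬True = False
(((¬(A → ¬(E ↔ (C ⊕ A))) ↔ B) ↔ (E ⊕ A)) ⊕ E) ⊕ ¬((((B ↔ ¬((E ↔ A) ↔ C)) ↔ C) ⊕ (((E ⊕ D) ∧ C) ⊕ E)) → D) = True ⊕ False = True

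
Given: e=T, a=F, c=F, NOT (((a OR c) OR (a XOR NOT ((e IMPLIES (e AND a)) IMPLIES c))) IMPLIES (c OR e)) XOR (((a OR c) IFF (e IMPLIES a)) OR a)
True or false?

a OR c = F OR F = F
e AND a = T AND F = F
e IMPLIES (e AND a) = T IMPLIES F = F
(e IMPLIES (e AND a)) IMPLIES c = F IMPLIES F = T
NOT ((e IMPLIES (e AND a)) IMPLIES c) = NOT T = F
a XOR NOT ((e IMPLIES (e AND a)) IMPLIES c) = F XOR F = F
(a OR c) OR (a XOR NOT ((e IMPLIES (e AND a)) IMPLIES c)) = F OR F = F
c OR e = F OR T = T
((a OR c) OR (a XOR NOT ((e IMPLIES (e AND a)) IMPLIES c))) IMPLIES (c OR e) = F IMPLIES T = T
NOT (((a OR c) OR (a XOR NOT ((e IMPLIES (e AND a)) IMPLIES c))) IMPLIES (c OR e)) = NOT T = F
a OR c = F OR F = F
e IMPLIES a = T IMPLIES F = F
(a OR c) IFF (e IMPLIES a) = F IFF F = T
((a OR c) IFF (e IMPLIES a)) OR a = T OR F = T
NOT (((a OR c) OR (a XOR NOT ((e IMPLIES (e AND a)) IMPLIES c))) IMPLIES (c OR e)) XOR (((a OR c) IFF (e IMPLIES a)) OR a) = F XOR T = T

T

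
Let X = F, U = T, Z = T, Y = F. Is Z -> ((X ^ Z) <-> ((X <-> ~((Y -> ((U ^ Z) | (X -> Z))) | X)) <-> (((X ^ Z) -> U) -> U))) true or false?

X ^ Z = F ^ T = T
U ^ Z = T ^ T = F
X -> Z = F -> T = T
(U ^ Z) | (X -> Z) = F | T = T
Y -> ((U ^ Z) | (X -> Z)) = F -> T = T
(Y -> ((U ^ Z) | (X -> Z))) | X = T | F = T
~((Y -> ((U ^ Z) | (X -> Z))) | X) = ~T = F
X <-> ~((Y -> ((U ^ Z) | (X -> Z))) | X) = F <-> F = T
X ^ Z = F ^ T = T
(X ^ Z) -> U = T -> T = T
((X ^ Z) -> U) -> U = T -> T = T
(X <-> ~((Y -> ((U ^ Z) | (X -> Z))) | X)) <-> (((X ^ Z) -> U) -> U) = T <-> T = T
(X ^ Z) <-> ((X <-> ~((Y -> ((U ^ Z) | (X -> Z))) | X)) <-> (((X ^ Z) -> U) -> U)) = T <-> T = T
Z -> ((X ^ Z) <-> ((X <-> ~((Y -> ((U ^ Z) | (X -> Z))) | X)) <-> (((X ^ Z) -> U) -> U))) = T -> T = T

T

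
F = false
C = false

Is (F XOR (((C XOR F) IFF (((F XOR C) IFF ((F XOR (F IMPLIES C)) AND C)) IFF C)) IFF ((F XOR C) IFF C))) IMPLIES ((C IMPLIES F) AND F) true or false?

false

Substituting F=false, C=false:
C XOR F = false XOR false = false
F XOR C = false XOR false = false
F IMPLIES C = false IMPLIES false = true
F XOR (F IMPLIES C) = false XOR true = true
(F XOR (F IMPLIES C)) AND C = true AND false = false
(F XOR C) IFF ((F XOR (F IMPLIES C)) AND C) = false IFF false = true
((F XOR C) IFF ((F XOR (F IMPLIES C)) AND C)) IFF C = true IFF false = false
(C XOR F) IFF (((F XOR C) IFF ((F XOR (F IMPLIES C)) AND C)) IFF C) = false IFF false = true
F XOR C = false XOR false = false
(F XOR C) IFF C = false IFF false = true
((C XOR F) IFF (((F XOR C) IFF ((F XOR (F IMPLIES C)) AND C)) IFF C)) IFF ((F XOR C) IFF C) = true IFF true = true
F XOR (((C XOR F) IFF (((F XOR C) IFF ((F XOR (F IMPLIES C)) AND C)) IFF C)) IFF ((F XOR C) IFF C)) = false XOR true = true
C IMPLIES F = false IMPLIES false = true
(C IMPLIES F) AND F = true AND false = false
(F XOR (((C XOR F) IFF (((F XOR C) IFF ((F XOR (F IMPLIES C)) AND C)) IFF C)) IFF ((F XOR C) IFF C))) IMPLIES ((C IMPLIES F) AND F) = true IMPLIES false = false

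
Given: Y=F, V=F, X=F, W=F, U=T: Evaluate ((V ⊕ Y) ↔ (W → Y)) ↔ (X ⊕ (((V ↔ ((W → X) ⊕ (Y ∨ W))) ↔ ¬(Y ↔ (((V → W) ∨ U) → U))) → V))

V ⊕ Y = F ⊕ F = F
W → Y = F → F = T
(V ⊕ Y) ↔ (W → Y) = F ↔ T = F
W → X = F → F = T
Y ∨ W = F ∨ F = F
(W → X) ⊕ (Y ∨ W) = T ⊕ F = T
V ↔ ((W → X) ⊕ (Y ∨ W)) = F ↔ T = F
V → W = F → F = T
(V → W) ∨ U = T ∨ T = T
((V → W) ∨ U) → U = T → T = T
Y ↔ (((V → W) ∨ U) → U) = F ↔ T = F
¬(Y ↔ (((V → W) ∨ U) → U)) = ¬F = T
(V ↔ ((W → X) ⊕ (Y ∨ W))) ↔ ¬(Y ↔ (((V → W) ∨ U) → U)) = F ↔ T = F
((V ↔ ((W → X) ⊕ (Y ∨ W))) ↔ ¬(Y ↔ (((V → W) ∨ U) → U))) → V = F → F = T
X ⊕ (((V ↔ ((W → X) ⊕ (Y ∨ W))) ↔ ¬(Y ↔ (((V → W) ∨ U) → U))) → V) = F ⊕ T = T
((V ⊕ Y) ↔ (W → Y)) ↔ (X ⊕ (((V ↔ ((W → X) ⊕ (Y ∨ W))) ↔ ¬(Y ↔ (((V → W) ∨ U) → U))) → V)) = F ↔ T = F

F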